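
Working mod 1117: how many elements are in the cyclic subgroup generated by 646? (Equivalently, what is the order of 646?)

The order of 646 must divide p − 1 = 1116 = 2^2 · 3^2 · 31.
Divisors: 1, 2, 3, 4, 6, 9, 12, 18, 31, 36, 62, 93, 124, 186, 279, 372, 558, 1116.
Check each in increasing order: 646^1 ≡ 646;  646^2 ≡ 675;  646^3 ≡ 420;  646^4 ≡ 1006;  646^6 ≡ 1031;  646^9 ≡ 741;  646^12 ≡ 694;  646^18 ≡ 634;  646^31 ≡ 11;  646^36 ≡ 953;  646^62 ≡ 121;  646^93 ≡ 214;  646^124 ≡ 120;  646^186 ≡ 1116;  646^279 ≡ 903;  646^372 ≡ 1.
Smallest exponent giving 1 is 372.

372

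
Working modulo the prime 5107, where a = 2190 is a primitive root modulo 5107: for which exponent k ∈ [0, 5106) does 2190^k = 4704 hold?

3196

Baby-step giant-step with m = ceil(sqrt(5106)) = 72.
Baby table (2190^j mod 5107 for j=0..71):
  0:1  1:2190  2:627  3:4454  4:4997  5:4236  6:2528  7:332
  8:1886  9:3884  10:2805  11:4336  12:1927  13:1748  14:2977  15:3098
  16:2524  17:1786  18:4485  19:1389  20:3245  21:2713  22:2029  23:420
  24:540  25:2883  26:1518  27:4870  28:1884  29:4611  30:1551  31:535
  32:2147  33:3490  34:3028  35:2434  36:3859  37:4232  38:3982  39:2931
  40:4498  41:4324  42:1182  43:4438  44:599  45:4418  46:2762  47:2092
  48:501  49:4292  50:2600  51:4802  52:1067  53:2831  54:5099  55:2908
  56:91  57:117  58:880  59:1861  60:204  61:2451  62:233  63:4677
  64:3095  65:1061  66:5012  67:1337  68:1719  69:751  70:236  71:1033
Giant step factor: 2190^(-72) ≡ 2534 (mod 5107).
Scan 4704·2534^i mod 5107 for i = 0, 1, …:
  i=0: 4704   i=1: 198   i=2: 1246   i=3: 1238
  i=4: 1394   i=5: 3459   i=6: 1494   i=7: 1509
  i=8: 3770   i=9: 3090     …   i=43: 3439
  i=44: 1884
Match at i=44, j=28: k = 44·72 + 28 = 3196.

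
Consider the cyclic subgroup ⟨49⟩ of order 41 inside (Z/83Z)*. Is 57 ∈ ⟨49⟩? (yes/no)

57 ∈ ⟨49⟩ iff 57^41 ≡ 1 (mod 83), since |⟨49⟩| = 41.
57^41 mod 83 = 82.
Since 82 ≠ 1, 57 does not lie in the subgroup.

no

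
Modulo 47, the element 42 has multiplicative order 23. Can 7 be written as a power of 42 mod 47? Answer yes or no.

yes

7 ∈ ⟨42⟩ iff 7^23 ≡ 1 (mod 47), since |⟨42⟩| = 23.
7^23 mod 47 = 1.
Since 1 = 1, 7 lies in the subgroup.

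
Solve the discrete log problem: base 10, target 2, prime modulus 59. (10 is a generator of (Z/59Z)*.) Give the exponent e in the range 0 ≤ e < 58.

Successive powers of 10 modulo 59:
  10^0=1  10^1=10  10^2=41  10^3=56  10^4=29  10^5=54
  10^6=9  10^7=31  10^8=15  10^9=32  10^10=25  10^11=14
  10^12=22  10^13=43  10^14=17  10^15=52  10^16=48  10^17=8
  10^18=21  10^19=33  10^20=35  10^21=55  10^22=19  10^23=13
  10^24=12  10^25=2
So 10^25 ≡ 2 (mod 59), giving e = 25.

25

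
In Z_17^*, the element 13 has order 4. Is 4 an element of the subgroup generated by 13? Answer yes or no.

yes

4 ∈ ⟨13⟩ iff 4^4 ≡ 1 (mod 17), since |⟨13⟩| = 4.
4^4 mod 17 = 1.
Since 1 = 1, 4 lies in the subgroup.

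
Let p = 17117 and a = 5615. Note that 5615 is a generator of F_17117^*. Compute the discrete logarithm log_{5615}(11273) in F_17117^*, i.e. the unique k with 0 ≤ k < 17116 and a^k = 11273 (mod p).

2409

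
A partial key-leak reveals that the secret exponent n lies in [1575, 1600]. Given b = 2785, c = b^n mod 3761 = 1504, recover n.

1598

Compute 2785^1575 mod 3761 = 1978, then multiply by 2785 repeatedly:
  2785^1575=1978  2785^1576=2626  2785^1577=2026  2785^1578=910  2785^1579=3197
  2785^1580=1358  2785^1581=2225  2785^1582=2258  2785^1583=138  2785^1584=708
  2785^1585=1016  2785^1586=1288  2785^1587=2847  2785^1588=707  2785^1589=1992
  2785^1590=245  2785^1591=1584  2785^1592=3548  2785^1593=1033  2785^1594=3501
  2785^1595=1773  2785^1596=3373  2785^1597=2588  2785^1598=1504
Found 1504 at exponent 1598.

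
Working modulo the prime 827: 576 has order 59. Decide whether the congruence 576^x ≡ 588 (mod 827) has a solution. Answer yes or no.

588 ∈ ⟨576⟩ iff 588^59 ≡ 1 (mod 827), since |⟨576⟩| = 59.
588^59 mod 827 = 490.
Since 490 ≠ 1, 588 does not lie in the subgroup.

no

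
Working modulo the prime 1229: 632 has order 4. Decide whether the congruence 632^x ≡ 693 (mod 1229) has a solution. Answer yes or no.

no

⟨632⟩ has order 4; its elements mod 1229 are {1, 597, 632, 1228}.
693 is not in this set.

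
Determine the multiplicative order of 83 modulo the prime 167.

The order of 83 must divide p − 1 = 166 = 2 · 83.
Divisors: 1, 2, 83, 166.
Check each in increasing order: 83^1 ≡ 83;  83^2 ≡ 42;  83^83 ≡ 166;  83^166 ≡ 1.
Smallest exponent giving 1 is 166.

166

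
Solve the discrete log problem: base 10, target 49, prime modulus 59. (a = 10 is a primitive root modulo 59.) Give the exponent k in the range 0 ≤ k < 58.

Baby-step giant-step with m = ceil(sqrt(58)) = 8.
Baby table (10^j mod 59 for j=0..7):
  0:1  1:10  2:41  3:56  4:29  5:54  6:9  7:31
Giant step factor: 10^(-8) ≡ 4 (mod 59).
Scan 49·4^i mod 59 for i = 0, 1, …:
  i=0: 49   i=1: 19   i=2: 17   i=3: 9
Match at i=3, j=6: k = 3·8 + 6 = 30.

30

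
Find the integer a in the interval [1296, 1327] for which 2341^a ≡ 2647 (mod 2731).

1327

Compute 2341^1296 mod 2731 = 1816, then multiply by 2341 repeatedly:
  2341^1296=1816  2341^1297=1820  2341^1298=260  2341^1299=2378  2341^1300=1120
  2341^1301=160  2341^1302=413  2341^1303=59  2341^1304=1569  2341^1305=2565
  2341^1306=1927  2341^1307=2226  2341^1308=318  2341^1309=1606  2341^1310=1790
  2341^1311=1036  2341^1312=148  2341^1313=2362  2341^1314=1898  2341^1315=2612
  2341^1316=2714  2341^1317=1168  2341^1318=557  2341^1319=1250  2341^1320=1349
  2341^1321=973  2341^1322=139  2341^1323=410  2341^1324=1229  2341^1325=1346
  2341^1326=2143  2341^1327=2647
Found 2647 at exponent 1327.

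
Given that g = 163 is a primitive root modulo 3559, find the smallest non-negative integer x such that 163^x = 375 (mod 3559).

2101

Baby-step giant-step with m = ceil(sqrt(3558)) = 60.
Baby table (163^j mod 3559 for j=0..59):
  0:1  1:163  2:1656  3:3003  4:1906  5:1045  6:3062  7:846
  8:2656  9:2289  10:2971  11:249  12:1438  13:3059  14:357  15:1247
  16:398  17:812  18:673  19:2929  20:521  21:3066  22:1498  23:2162
  24:65  25:3477  26:870  27:3009  28:2884  29:304  30:3285  31:1605
  32:1808  33:2866  34:929  35:1949  36:936  37:3090  38:1851  39:2757
  40:957  41:2954  42:1037  43:1758  44:1834  45:3545  46:1277  47:1729
  48:666  49:1788  50:3165  51:3399  52:2392  53:1965  54:3544  55:1114
  56:73  57:1222  58:3441  59:2120
Giant step factor: 163^(-60) ≡ 1996 (mod 3559).
Scan 375·1996^i mod 3559 for i = 0, 1, …:
  i=0: 375   i=1: 1110   i=2: 1862   i=3: 956
  i=4: 552   i=5: 2061   i=6: 3111   i=7: 2660
  i=8: 2891   i=9: 1297     …   i=34: 1546
  i=35: 163
Match at i=35, j=1: x = 35·60 + 1 = 2101.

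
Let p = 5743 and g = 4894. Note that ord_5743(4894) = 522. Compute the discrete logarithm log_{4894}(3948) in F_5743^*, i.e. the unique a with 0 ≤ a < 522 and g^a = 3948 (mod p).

Baby-step giant-step with m = ceil(sqrt(522)) = 23.
Baby table (4894^j mod 5743 for j=0..22):
  0:1  1:4894  2:2926  3:2545  4:4406  5:3742  6:4664  7:2934
  8:1496  9:4842  10:1130  11:5454  12:4155  13:4350  14:5342  15:1612
  16:3989  17:1709  18:2038  19:4124  20:1954  21:781  22:3119
Giant step factor: 4894^(-23) ≡ 667 (mod 5743).
Scan 3948·667^i mod 5743 for i = 0, 1, …:
  i=0: 3948   i=1: 3022   i=2: 5624   i=3: 1029
  i=4: 2926
Match at i=4, j=2: a = 4·23 + 2 = 94.

94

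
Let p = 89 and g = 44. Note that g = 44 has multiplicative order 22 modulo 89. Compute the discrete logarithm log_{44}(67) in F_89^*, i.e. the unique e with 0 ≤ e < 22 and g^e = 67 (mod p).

Successive powers of 44 modulo 89:
  44^0=1  44^1=44  44^2=67
So 44^2 ≡ 67 (mod 89), giving e = 2.

2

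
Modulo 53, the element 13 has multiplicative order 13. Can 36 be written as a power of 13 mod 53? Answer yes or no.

yes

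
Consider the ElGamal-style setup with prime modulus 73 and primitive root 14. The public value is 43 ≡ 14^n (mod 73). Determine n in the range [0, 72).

Successive powers of 14 modulo 73:
  14^0=1  14^1=14  14^2=50  14^3=43
So 14^3 ≡ 43 (mod 73), giving n = 3.

3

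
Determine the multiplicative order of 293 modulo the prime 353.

The order of 293 must divide p − 1 = 352 = 2^5 · 11.
Divisors: 1, 2, 4, 8, 11, 16, 22, 32, 44, 88, 176, 352.
Check each in increasing order: 293^1 ≡ 293;  293^2 ≡ 70;  293^4 ≡ 311;  293^8 ≡ 352;  293^11 ≡ 317;  293^16 ≡ 1.
Smallest exponent giving 1 is 16.

16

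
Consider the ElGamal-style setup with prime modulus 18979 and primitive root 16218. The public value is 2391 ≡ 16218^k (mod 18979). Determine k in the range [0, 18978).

6792

Baby-step giant-step with m = ceil(sqrt(18978)) = 138.
Baby table (16218^j mod 18979 for j=0..137):
  0:1  1:16218  2:12542  3:8213  4:3812  5:8413  6:2003  7:11585
  8:12409  9:14825  10:5878  11:16866  12:7440  13:12417  14:11716  15:11319
  16:6654  17:18957  18:3805  19:8761  20:9104  21:11031  22:4704  23:12871
  24:10836  25:11687  26:15472  27:3537  28:8528  29:7131  30:11511  31:7954
  32:16688  33:5444  34:484  35:11185  36:16027  37:8481  38:4045  39:10386
  40:1523  41:8335  42:8592  43:1238  44:17081  45:2174  46:13929  47:12464
  48:14802  49:12444  50:13085  51:8331  52:657  53:8007  54:3208  55:5905
  56:18235  57:4452  58:6420  59:766  60:10722  61:3798  62:9109  63:16205
  64:10477  65:15978  66:10917  67:15794  68:6508  69:4525  70:13636  71:5340
  72:2943  73:16368  74:15930  75:10592  76:2127  77:10843  78:11339  79:8371
  80:4091  81:16233  82:9085  83:6553  84:13133  85:8656  86:14324  87:3672
  88:15373  89:11170  90:505  91:10141  92:13703  93:10143  94:8181  95:16248
  96:5628  97:4893  98:3475  99:8899  100:7666  101:14738  102:18337  103:7515
  104:14111  105:3416  106:987  107:7869  108:4646  109:2198  110:4602  111:9808
  112:3145  113:9037  114:6228  115:18445  116:12991  117:2159  118:17386  119:14124
  120:5481  121:12201  122:764  123:16244  124:16672  125:11662  126:8581  127:12630
  128:11972  129:6726  130:9955  131:14816  132:11748  133:17862  134:9439  135:16067
  136:11915  137:12271
Giant step factor: 16218^(-138) ≡ 5751 (mod 18979).
Scan 2391·5751^i mod 18979 for i = 0, 1, …:
  i=0: 2391   i=1: 9845   i=2: 4238   i=3: 3702
  i=4: 14743   i=5: 7800   i=6: 10423   i=7: 6991
  i=8: 7719   i=9: 88     …   i=48: 13516
  i=49: 11511
Match at i=49, j=30: k = 49·138 + 30 = 6792.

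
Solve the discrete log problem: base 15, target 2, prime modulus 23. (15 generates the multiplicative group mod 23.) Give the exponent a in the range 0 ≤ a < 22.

Successive powers of 15 modulo 23:
  15^0=1  15^1=15  15^2=18  15^3=17  15^4=2
So 15^4 ≡ 2 (mod 23), giving a = 4.

4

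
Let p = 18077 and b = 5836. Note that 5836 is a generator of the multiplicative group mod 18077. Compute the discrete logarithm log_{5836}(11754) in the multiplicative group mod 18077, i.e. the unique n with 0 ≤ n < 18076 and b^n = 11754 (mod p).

2767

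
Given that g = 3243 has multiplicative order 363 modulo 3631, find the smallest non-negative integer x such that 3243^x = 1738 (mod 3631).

303

Baby-step giant-step with m = ceil(sqrt(363)) = 20.
Baby table (3243^j mod 3631 for j=0..19):
  0:1  1:3243  2:1673  3:825  4:3059  5:445  6:1628  7:130
  8:394  9:3261  10:1951  11:1891  12:3385  13:1042  14:2376  15:386
  16:2734  17:3091  18:2553  19:699
Giant step factor: 3243^(-20) ≡ 858 (mod 3631).
Scan 1738·858^i mod 3631 for i = 0, 1, …:
  i=0: 1738   i=1: 2494   i=2: 1193   i=3: 3283
  i=4: 2789   i=5: 133   i=6: 1553   i=7: 3528
  i=8: 2401   i=9: 1281     …   i=14: 3213
  i=15: 825
Match at i=15, j=3: x = 15·20 + 3 = 303.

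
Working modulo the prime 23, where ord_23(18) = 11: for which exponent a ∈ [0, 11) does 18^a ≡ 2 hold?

Successive powers of 18 modulo 23:
  18^0=1  18^1=18  18^2=2
So 18^2 ≡ 2 (mod 23), giving a = 2.

2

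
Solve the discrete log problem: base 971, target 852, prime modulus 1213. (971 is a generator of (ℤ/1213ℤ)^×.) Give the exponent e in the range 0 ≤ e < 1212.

322

Baby-step giant-step with m = ceil(sqrt(1212)) = 35.
Baby table (971^j mod 1213 for j=0..34):
  0:1  1:971  2:340  3:204  4:365  5:219  6:374  7:467
  8:1008  9:1090  10:654  11:635  12:381  13:1199  14:962  15:92
  16:783  17:955  18:573  19:829  20:740  21:444  22:509  23:548
  24:814  25:731  26:196  27:1088  28:1138  29:1168  30:1186  31:469
  32:524  33:557  34:1062
Giant step factor: 971^(-35) ≡ 407 (mod 1213).
Scan 852·407^i mod 1213 for i = 0, 1, …:
  i=0: 852   i=1: 1059   i=2: 398   i=3: 657
  i=4: 539   i=5: 1033   i=6: 733   i=7: 1146
  i=8: 630   i=9: 467
Match at i=9, j=7: e = 9·35 + 7 = 322.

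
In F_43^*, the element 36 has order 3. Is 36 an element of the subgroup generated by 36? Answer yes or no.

yes

⟨36⟩ has order 3; its elements mod 43 are {1, 6, 36}.
36 is in this set.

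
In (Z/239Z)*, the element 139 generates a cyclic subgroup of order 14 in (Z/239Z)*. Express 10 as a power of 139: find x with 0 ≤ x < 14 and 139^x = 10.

Successive powers of 139 modulo 239:
  139^0=1  139^1=139  139^2=201  139^3=215  139^4=10
So 139^4 ≡ 10 (mod 239), giving x = 4.

4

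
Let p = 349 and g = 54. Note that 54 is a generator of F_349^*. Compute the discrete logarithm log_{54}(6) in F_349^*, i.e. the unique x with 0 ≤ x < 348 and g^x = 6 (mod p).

225

Baby-step giant-step with m = ceil(sqrt(348)) = 19.
Baby table (54^j mod 349 for j=0..18):
  0:1  1:54  2:124  3:65  4:20  5:33  6:37  7:253
  8:51  9:311  10:42  11:174  12:322  13:287  14:142  15:339
  16:158  17:156  18:48
Giant step factor: 54^(-19) ≡ 260 (mod 349).
Scan 6·260^i mod 349 for i = 0, 1, …:
  i=0: 6   i=1: 164   i=2: 62   i=3: 66
  i=4: 59   i=5: 333   i=6: 28   i=7: 300
  i=8: 173   i=9: 308   i=10: 159   i=11: 158
Match at i=11, j=16: x = 11·19 + 16 = 225.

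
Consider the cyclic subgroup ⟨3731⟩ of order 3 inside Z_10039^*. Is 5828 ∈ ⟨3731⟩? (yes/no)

no

5828 ∈ ⟨3731⟩ iff 5828^3 ≡ 1 (mod 10039), since |⟨3731⟩| = 3.
5828^3 mod 10039 = 2153.
Since 2153 ≠ 1, 5828 does not lie in the subgroup.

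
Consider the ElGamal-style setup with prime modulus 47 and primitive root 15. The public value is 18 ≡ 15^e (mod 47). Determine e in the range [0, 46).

40

Baby-step giant-step with m = ceil(sqrt(46)) = 7.
Baby table (15^j mod 47 for j=0..6):
  0:1  1:15  2:37  3:38  4:6  5:43  6:34
Giant step factor: 15^(-7) ≡ 20 (mod 47).
Scan 18·20^i mod 47 for i = 0, 1, …:
  i=0: 18   i=1: 31   i=2: 9   i=3: 39
  i=4: 28   i=5: 43
Match at i=5, j=5: e = 5·7 + 5 = 40.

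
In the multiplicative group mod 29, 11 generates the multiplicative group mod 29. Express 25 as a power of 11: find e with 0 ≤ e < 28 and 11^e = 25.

4

Successive powers of 11 modulo 29:
  11^0=1  11^1=11  11^2=5  11^3=26  11^4=25
So 11^4 ≡ 25 (mod 29), giving e = 4.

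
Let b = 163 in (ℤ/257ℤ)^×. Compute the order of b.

The order of 163 must divide p − 1 = 256 = 2^8.
Divisors: 1, 2, 4, 8, 16, 32, 64, 128, 256.
Check each in increasing order: 163^1 ≡ 163;  163^2 ≡ 98;  163^4 ≡ 95;  163^8 ≡ 30;  163^16 ≡ 129;  163^32 ≡ 193;  163^64 ≡ 241;  163^128 ≡ 256;  163^256 ≡ 1.
Smallest exponent giving 1 is 256.

256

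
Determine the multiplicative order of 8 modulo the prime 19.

The order of 8 must divide p − 1 = 18 = 2 · 3^2.
Divisors: 1, 2, 3, 6, 9, 18.
Check each in increasing order: 8^1 ≡ 8;  8^2 ≡ 7;  8^3 ≡ 18;  8^6 ≡ 1.
Smallest exponent giving 1 is 6.

6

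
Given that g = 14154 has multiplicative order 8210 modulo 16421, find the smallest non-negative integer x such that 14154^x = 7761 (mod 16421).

Baby-step giant-step with m = ceil(sqrt(8210)) = 91.
Baby table (14154^j mod 16421 for j=0..90):
  0:1  1:14154  2:15937  3:13442  4:4362  5:13209  6:7101  7:11034
  8:11526  9:12790  10:4556  11:357  12:11731  13:7843  14:3862  15:13660
  16:2786  17:6223  18:14519  19:9532  20:992  21:813  22:12502  23:612
  24:8381  25:15791  26:16004  27:9342  28:4776  29:10668  30:3777  31:9303
  32:11084  33:13123  34:5011  35:3395  36:4984  37:15341  38:1631  39:13669
  40:15225  41:1867  42:4129  43:15948  44:4926  45:15459  46:13282  47:5820
  48:8544  49:7532  50:2796  51:16395  52:9679  53:12584  54:11770  55:1535
  56:1407  57:12426  58:8694  59:12323  60:12301  61:12912  62:7139  63:6993
  64:9555  65:14535  66:6102  67:9669  68:2412  69:189  70:14904  71:7050
  72:11704  73:3368  74:509  75:11988  76:16380  77:10842  78:3423  79:7192
  80:1789  81:324  82:4437  83:7394  84:3643  85:1082  86:10256  87:1784
  88:11659  89:6857  90:5868
Giant step factor: 14154^(-91) ≡ 6875 (mod 16421).
Scan 7761·6875^i mod 16421 for i = 0, 1, …:
  i=0: 7761   i=1: 5046   i=2: 10098   i=3: 12183
  i=4: 11025   i=5: 13960   i=6: 10676   i=7: 12051
  i=8: 6680   i=9: 11884     …   i=19: 8594
  i=20: 992
Match at i=20, j=20: x = 20·91 + 20 = 1840.

1840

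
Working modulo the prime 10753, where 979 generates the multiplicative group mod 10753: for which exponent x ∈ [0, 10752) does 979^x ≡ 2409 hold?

Baby-step giant-step with m = ceil(sqrt(10752)) = 104.
Baby table (979^j mod 10753 for j=0..103):
  0:1  1:979  2:1424  3:6959  4:6212  5:6103  6:6922  7:2248
  8:7180  9:7511  10:8970  11:7182  12:9469  13:1065  14:10347  15:387
  16:2518  17:2685  18:4883  19:6125  20:6954  21:1317  22:9736  23:4386
  24:3447  25:8924  26:5160  27:8483  28:3541  29:4173  30:9980  31:6696
  32:6807  33:7946  34:4715  35:2948  36:4288  37:4282  38:9161  39:617
  40:1875  41:7615  42:3256  43:4736  44:2001  45:1933  46:10632  47:10577
  48:10497  49:7448  50:1058  51:3494  52:1172  53:7570  54:2213  55:5174
  56:683  57:1971  58:4822  59:171  60:6114  61:6938  62:7159  63:8458
  64:572  65:832  66:8053  67:1938  68:4774  69:6944  70:2280  71:6249
  72:10067  73:5845  74:1659  75:458  76:7509  77:7012  78:4334  79:6304
  80:10147  81:8894  82:8049  83:8775  84:9831  85:614  86:9691  87:3343
  88:3885  89:7606  90:5198  91:2673  92:3888  93:10543  94:9470  95:2044
  96:1018  97:7346  98:8730  99:8788  100:1052  101:8373  102:3381  103:8828
Giant step factor: 979^(-104) ≡ 7746 (mod 10753).
Scan 2409·7746^i mod 10753 for i = 0, 1, …:
  i=0: 2409   i=1: 3659   i=2: 8459   i=3: 5385
  i=4: 1323   i=5: 349   i=6: 4351   i=7: 2944
  i=8: 7864   i=9: 9552     …   i=35: 6766
  i=36: 10067
Match at i=36, j=72: x = 36·104 + 72 = 3816.

3816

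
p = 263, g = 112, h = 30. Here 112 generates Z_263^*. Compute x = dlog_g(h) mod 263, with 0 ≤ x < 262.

227

Baby-step giant-step with m = ceil(sqrt(262)) = 17.
Baby table (112^j mod 263 for j=0..16):
  0:1  1:112  2:183  3:245  4:88  5:125  6:61  7:257
  8:117  9:217  10:108  11:261  12:39  13:160  14:36  15:87
  16:13
Giant step factor: 112^(-17) ≡ 97 (mod 263).
Scan 30·97^i mod 263 for i = 0, 1, …:
  i=0: 30   i=1: 17   i=2: 71   i=3: 49
  i=4: 19   i=5: 2   i=6: 194   i=7: 145
  i=8: 126   i=9: 124   i=10: 193   i=11: 48
  i=12: 185   i=13: 61
Match at i=13, j=6: x = 13·17 + 6 = 227.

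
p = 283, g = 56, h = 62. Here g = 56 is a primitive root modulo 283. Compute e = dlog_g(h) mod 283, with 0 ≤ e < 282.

80

Baby-step giant-step with m = ceil(sqrt(282)) = 17.
Baby table (56^j mod 283 for j=0..16):
  0:1  1:56  2:23  3:156  4:246  5:192  6:281  7:171
  8:237  9:254  10:74  11:182  12:4  13:224  14:92  15:58
  16:135
Giant step factor: 56^(-17) ≡ 276 (mod 283).
Scan 62·276^i mod 283 for i = 0, 1, …:
  i=0: 62   i=1: 132   i=2: 208   i=3: 242
  i=4: 4
Match at i=4, j=12: e = 4·17 + 12 = 80.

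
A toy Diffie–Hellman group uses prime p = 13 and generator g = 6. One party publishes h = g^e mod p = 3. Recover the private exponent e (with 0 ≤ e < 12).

8

Successive powers of 6 modulo 13:
  6^0=1  6^1=6  6^2=10  6^3=8  6^4=9  6^5=2
  6^6=12  6^7=7  6^8=3
So 6^8 ≡ 3 (mod 13), giving e = 8.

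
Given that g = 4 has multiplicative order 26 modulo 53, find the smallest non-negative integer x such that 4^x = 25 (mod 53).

21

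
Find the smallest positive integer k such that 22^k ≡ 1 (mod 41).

40

The order of 22 must divide p − 1 = 40 = 2^3 · 5.
Divisors: 1, 2, 4, 5, 8, 10, 20, 40.
Check each in increasing order: 22^1 ≡ 22;  22^2 ≡ 33;  22^4 ≡ 23;  22^5 ≡ 14;  22^8 ≡ 37;  22^10 ≡ 32;  22^20 ≡ 40;  22^40 ≡ 1.
Smallest exponent giving 1 is 40.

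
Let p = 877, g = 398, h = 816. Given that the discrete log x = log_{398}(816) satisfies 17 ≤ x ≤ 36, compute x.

Compute 398^17 mod 877 = 485, then multiply by 398 repeatedly:
  398^17=485  398^18=90  398^19=740  398^20=725  398^21=17
  398^22=627  398^23=478  398^24=812  398^25=440  398^26=597
  398^27=816
Found 816 at exponent 27.

27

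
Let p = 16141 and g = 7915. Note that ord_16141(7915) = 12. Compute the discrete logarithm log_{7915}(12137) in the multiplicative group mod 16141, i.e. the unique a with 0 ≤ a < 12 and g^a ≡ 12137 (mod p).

8

Successive powers of 7915 modulo 16141:
  7915^0=1  7915^1=7915  7915^2=4004  7915^3=6877  7915^4=4003  7915^5=15103
  7915^6=16140  7915^7=8226  7915^8=12137
So 7915^8 ≡ 12137 (mod 16141), giving a = 8.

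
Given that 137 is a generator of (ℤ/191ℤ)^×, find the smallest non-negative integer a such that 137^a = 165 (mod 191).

Baby-step giant-step with m = ceil(sqrt(190)) = 14.
Baby table (137^j mod 191 for j=0..13):
  0:1  1:137  2:51  3:111  4:118  5:122  6:97  7:110
  8:172  9:71  10:177  11:183  12:50  13:165
Giant step factor: 137^(-14) ≡ 134 (mod 191).
Scan 165·134^i mod 191 for i = 0, 1, …:
  i=0: 165
Match at i=0, j=13: a = 0·14 + 13 = 13.

13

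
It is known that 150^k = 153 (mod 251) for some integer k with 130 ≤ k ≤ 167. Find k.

Compute 150^130 mod 251 = 91, then multiply by 150 repeatedly:
  150^130=91  150^131=96  150^132=93  150^133=145  150^134=164
  150^135=2  150^136=49  150^137=71  150^138=108  150^139=136
  150^140=69  150^141=59  150^142=65  150^143=212  150^144=174
  150^145=247  150^146=153
Found 153 at exponent 146.

146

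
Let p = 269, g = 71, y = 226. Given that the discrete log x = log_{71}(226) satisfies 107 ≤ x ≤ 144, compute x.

128

Compute 71^107 mod 269 = 236, then multiply by 71 repeatedly:
  71^107=236  71^108=78  71^109=158  71^110=189  71^111=238
  71^112=220  71^113=18  71^114=202  71^115=85  71^116=117
  71^117=237  71^118=149  71^119=88  71^120=61  71^121=27
  71^122=34  71^123=262  71^124=41  71^125=221  71^126=89
  71^127=132  71^128=226
Found 226 at exponent 128.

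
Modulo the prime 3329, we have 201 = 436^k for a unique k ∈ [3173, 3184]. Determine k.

Compute 436^3173 mod 3329 = 1958, then multiply by 436 repeatedly:
  436^3173=1958  436^3174=1464  436^3175=2465  436^3176=2802  436^3177=3258
  436^3178=2334  436^3179=2279  436^3180=1602  436^3181=2711  436^3182=201
Found 201 at exponent 3182.

3182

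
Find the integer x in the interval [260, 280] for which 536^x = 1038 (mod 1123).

264

Compute 536^260 mod 1123 = 202, then multiply by 536 repeatedly:
  536^260=202  536^261=464  536^262=521  536^263=752  536^264=1038
Found 1038 at exponent 264.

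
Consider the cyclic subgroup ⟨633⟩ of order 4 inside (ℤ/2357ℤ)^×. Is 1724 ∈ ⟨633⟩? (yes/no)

⟨633⟩ has order 4; its elements mod 2357 are {1, 633, 1724, 2356}.
1724 is in this set.

yes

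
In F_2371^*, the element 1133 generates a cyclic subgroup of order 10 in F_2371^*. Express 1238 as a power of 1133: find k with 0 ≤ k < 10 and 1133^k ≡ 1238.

Successive powers of 1133 modulo 2371:
  1133^0=1  1133^1=1133  1133^2=978  1133^3=817  1133^4=971  1133^5=2370
  1133^6=1238
So 1133^6 ≡ 1238 (mod 2371), giving k = 6.

6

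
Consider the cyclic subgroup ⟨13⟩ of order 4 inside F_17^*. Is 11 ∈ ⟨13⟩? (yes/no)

no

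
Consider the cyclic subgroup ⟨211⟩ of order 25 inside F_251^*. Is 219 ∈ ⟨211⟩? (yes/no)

yes

219 ∈ ⟨211⟩ iff 219^25 ≡ 1 (mod 251), since |⟨211⟩| = 25.
219^25 mod 251 = 1.
Since 1 = 1, 219 lies in the subgroup.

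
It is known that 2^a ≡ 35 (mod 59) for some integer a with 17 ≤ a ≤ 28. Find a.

24

Compute 2^17 mod 59 = 33, then multiply by 2 repeatedly:
  2^17=33  2^18=7  2^19=14  2^20=28  2^21=56
  2^22=53  2^23=47  2^24=35
Found 35 at exponent 24.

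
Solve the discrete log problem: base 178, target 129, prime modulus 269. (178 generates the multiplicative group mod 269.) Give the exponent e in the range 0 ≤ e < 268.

73

Baby-step giant-step with m = ceil(sqrt(268)) = 17.
Baby table (178^j mod 269 for j=0..16):
  0:1  1:178  2:211  3:167  4:136  5:267  6:182  7:116
  8:204  9:266  10:4  11:174  12:37  13:130  14:6  15:261
  16:190
Giant step factor: 178^(-17) ≡ 229 (mod 269).
Scan 129·229^i mod 269 for i = 0, 1, …:
  i=0: 129   i=1: 220   i=2: 77   i=3: 148
  i=4: 267
Match at i=4, j=5: e = 4·17 + 5 = 73.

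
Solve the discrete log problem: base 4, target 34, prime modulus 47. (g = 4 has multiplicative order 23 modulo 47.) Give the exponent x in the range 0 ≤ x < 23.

15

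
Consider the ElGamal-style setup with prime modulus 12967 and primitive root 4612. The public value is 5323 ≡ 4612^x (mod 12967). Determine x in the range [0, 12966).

5447

Baby-step giant-step with m = ceil(sqrt(12966)) = 114.
Baby table (4612^j mod 12967 for j=0..113):
  0:1  1:4612  2:4664  3:11082  4:7237  5:12953  6:267  7:12506
  8:456  9:2418  10:196  11:9229  12:6454  13:6583  14:5049  15:10223
  16:464  17:413  18:11574  19:7116  20:12482  21:6471  22:7185  23:6535
  24:4112  25:6790  26:175  27:3146  28:12246  29:7267  30:8676  31:10517
  32:7824  33:10094  34:1998  35:8206  36:8366  37:7167  38:1321  39:10929
  40:1819  41:12546  42:3398  43:7440  44:2598  45:468  46:5894  47:4296
  48:12543  49:2529  50:6415  51:8253  52:4691  53:5936  54:3495  55:959
  56:1161  57:12128  58:7665  59:2938  60:12508  61:9680  62:11746  63:9393
  64:10736  65:6426  66:7117  67:4127  68:11135  69:5300  70:805  71:4098
  72:7057  73:12681  74:3602  75:1697  76:7463  77:4938  78:4004  79:1440
  80:2176  81:12221  82:8670  83:8779  84:5774  85:8437  86:10444  87:8290
  88:6764  89:9933  90:11552  91:9388  92:643  93:9040  94:3575  95:6843
  96:11205  97:3965  98:3110  99:1818  100:7934  101:11701  102:9325  103:8328
  104:482  105:5627  106:4757  107:12087  108:111  109:6219  110:11991  111:11204
  112:12320  113:11413
Giant step factor: 4612^(-114) ≡ 11969 (mod 12967).
Scan 5323·11969^i mod 12967 for i = 0, 1, …:
  i=0: 5323   i=1: 4116   i=2: 2771   i=3: 9480
  i=4: 4870   i=5: 2365   i=6: 12691   i=7: 3141
  i=8: 3296   i=9: 4210     …   i=46: 7487
  i=47: 9933
Match at i=47, j=89: x = 47·114 + 89 = 5447.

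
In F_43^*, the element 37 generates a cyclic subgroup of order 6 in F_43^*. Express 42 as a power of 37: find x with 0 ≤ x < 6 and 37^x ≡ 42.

3

Successive powers of 37 modulo 43:
  37^0=1  37^1=37  37^2=36  37^3=42
So 37^3 ≡ 42 (mod 43), giving x = 3.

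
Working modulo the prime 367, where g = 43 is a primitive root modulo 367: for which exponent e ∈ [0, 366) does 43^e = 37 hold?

Baby-step giant-step with m = ceil(sqrt(366)) = 20.
Baby table (43^j mod 367 for j=0..19):
  0:1  1:43  2:14  3:235  4:196  5:354  6:175  7:185
  8:248  9:21  10:169  11:294  12:164  13:79  14:94  15:5
  16:215  17:70  18:74  19:246
Giant step factor: 43^(-20) ≡ 271 (mod 367).
Scan 37·271^i mod 367 for i = 0, 1, …:
  i=0: 37   i=1: 118   i=2: 49   i=3: 67
  i=4: 174   i=5: 178   i=6: 161   i=7: 325
  i=8: 362   i=9: 113     …   i=16: 328
  i=17: 74
Match at i=17, j=18: e = 17·20 + 18 = 358.

358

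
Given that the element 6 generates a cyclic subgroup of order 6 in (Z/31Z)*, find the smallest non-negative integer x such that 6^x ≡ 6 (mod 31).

1

Successive powers of 6 modulo 31:
  6^0=1  6^1=6
So 6^1 ≡ 6 (mod 31), giving x = 1.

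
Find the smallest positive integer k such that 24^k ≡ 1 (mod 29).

7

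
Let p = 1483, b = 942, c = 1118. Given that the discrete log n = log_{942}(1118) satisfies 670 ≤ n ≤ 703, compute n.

696

Compute 942^670 mod 1483 = 487, then multiply by 942 repeatedly:
  942^670=487  942^671=507  942^672=68  942^673=287  942^674=448
  942^675=844  942^676=160  942^677=937  942^678=269  942^679=1288
  942^680=202  942^681=460  942^682=284  942^683=588  942^684=737
  942^685=210  942^686=581  942^687=75  942^688=949  942^689=1192
  942^690=233  942^691=2  942^692=401  942^693=1060  942^694=461
  942^695=1226  942^696=1118
Found 1118 at exponent 696.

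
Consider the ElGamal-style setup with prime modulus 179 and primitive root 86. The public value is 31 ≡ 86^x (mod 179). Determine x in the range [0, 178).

148

Baby-step giant-step with m = ceil(sqrt(178)) = 14.
Baby table (86^j mod 179 for j=0..13):
  0:1  1:86  2:57  3:69  4:27  5:174  6:107  7:73
  8:13  9:44  10:25  11:2  12:172  13:114
Giant step factor: 86^(-14) ≡ 48 (mod 179).
Scan 31·48^i mod 179 for i = 0, 1, …:
  i=0: 31   i=1: 56   i=2: 3   i=3: 144
  i=4: 110   i=5: 89   i=6: 155   i=7: 101
  i=8: 15   i=9: 4   i=10: 13
Match at i=10, j=8: x = 10·14 + 8 = 148.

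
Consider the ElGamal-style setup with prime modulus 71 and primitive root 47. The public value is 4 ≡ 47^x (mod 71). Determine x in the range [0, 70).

48

Baby-step giant-step with m = ceil(sqrt(70)) = 9.
Baby table (47^j mod 71 for j=0..8):
  0:1  1:47  2:8  3:21  4:64  5:26  6:15  7:66
  8:49
Giant step factor: 47^(-9) ≡ 55 (mod 71).
Scan 4·55^i mod 71 for i = 0, 1, …:
  i=0: 4   i=1: 7   i=2: 30   i=3: 17
  i=4: 12   i=5: 21
Match at i=5, j=3: x = 5·9 + 3 = 48.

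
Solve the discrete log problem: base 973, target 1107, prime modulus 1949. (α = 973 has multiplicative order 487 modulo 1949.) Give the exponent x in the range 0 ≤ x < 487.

Baby-step giant-step with m = ceil(sqrt(487)) = 23.
Baby table (973^j mod 1949 for j=0..22):
  0:1  1:973  2:1464  3:1702  4:1345  5:906  6:590  7:1064
  8:353  9:445  10:307  11:514  12:1178  13:182  14:1676  15:1384
  16:1822  17:1165  18:1176  19:185  20:697  21:1878  22:1081
Giant step factor: 973^(-23) ≡ 244 (mod 1949).
Scan 1107·244^i mod 1949 for i = 0, 1, …:
  i=0: 1107   i=1: 1146   i=2: 917   i=3: 1562
  i=4: 1073   i=5: 646   i=6: 1704   i=7: 639
  i=8: 1945   i=9: 973
Match at i=9, j=1: x = 9·23 + 1 = 208.

208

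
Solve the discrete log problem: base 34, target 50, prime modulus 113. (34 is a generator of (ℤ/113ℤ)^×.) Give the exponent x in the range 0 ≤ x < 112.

50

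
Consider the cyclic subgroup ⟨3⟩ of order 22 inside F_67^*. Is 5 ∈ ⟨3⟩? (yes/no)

yes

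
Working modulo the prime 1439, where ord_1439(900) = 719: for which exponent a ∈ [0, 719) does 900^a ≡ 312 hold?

285

Baby-step giant-step with m = ceil(sqrt(719)) = 27.
Baby table (900^j mod 1439 for j=0..26):
  0:1  1:900  2:1282  3:1161  4:186  5:476  6:1017  7:96
  8:60  9:757  10:653  11:588  12:1087  13:1219  14:582  15:4
  16:722  17:811  18:327  19:744  20:465  21:1190  22:384  23:240
  24:150  25:1173  26:913
Giant step factor: 900^(-27) ≡ 882 (mod 1439).
Scan 312·882^i mod 1439 for i = 0, 1, …:
  i=0: 312   i=1: 335   i=2: 475   i=3: 201
  i=4: 285   i=5: 984   i=6: 171   i=7: 1166
  i=8: 966   i=9: 124   i=10: 4
Match at i=10, j=15: a = 10·27 + 15 = 285.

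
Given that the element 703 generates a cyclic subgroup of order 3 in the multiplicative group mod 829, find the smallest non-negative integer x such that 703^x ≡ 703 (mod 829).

1

Successive powers of 703 modulo 829:
  703^0=1  703^1=703
So 703^1 ≡ 703 (mod 829), giving x = 1.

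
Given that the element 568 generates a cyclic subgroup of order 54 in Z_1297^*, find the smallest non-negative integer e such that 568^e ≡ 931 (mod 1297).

Successive powers of 568 modulo 1297:
  568^0=1  568^1=568  568^2=968  568^3=1193  568^4=590  568^5=494
  568^6=440  568^7=896  568^8=504  568^9=932  568^10=200  568^11=761
  568^12=347  568^13=1249  568^14=1270  568^15=228  568^16=1101  568^17=214
  568^18=931
So 568^18 ≡ 931 (mod 1297), giving e = 18.

18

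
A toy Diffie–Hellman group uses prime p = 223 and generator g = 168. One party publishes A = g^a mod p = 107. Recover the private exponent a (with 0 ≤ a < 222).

41

Baby-step giant-step with m = ceil(sqrt(222)) = 15.
Baby table (168^j mod 223 for j=0..14):
  0:1  1:168  2:126  3:206  4:43  5:88  6:66  7:161
  8:65  9:216  10:162  11:10  12:119  13:145  14:53
Giant step factor: 168^(-15) ≡ 209 (mod 223).
Scan 107·209^i mod 223 for i = 0, 1, …:
  i=0: 107   i=1: 63   i=2: 10
Match at i=2, j=11: a = 2·15 + 11 = 41.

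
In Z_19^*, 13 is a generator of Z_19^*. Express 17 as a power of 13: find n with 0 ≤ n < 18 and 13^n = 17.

2

Successive powers of 13 modulo 19:
  13^0=1  13^1=13  13^2=17
So 13^2 ≡ 17 (mod 19), giving n = 2.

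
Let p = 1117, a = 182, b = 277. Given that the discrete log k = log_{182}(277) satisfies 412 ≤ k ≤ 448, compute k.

416

Compute 182^412 mod 1117 = 961, then multiply by 182 repeatedly:
  182^412=961  182^413=650  182^414=1015  182^415=425  182^416=277
Found 277 at exponent 416.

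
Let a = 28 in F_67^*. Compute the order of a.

The order of 28 must divide p − 1 = 66 = 2 · 3 · 11.
Divisors: 1, 2, 3, 6, 11, 22, 33, 66.
Check each in increasing order: 28^1 ≡ 28;  28^2 ≡ 47;  28^3 ≡ 43;  28^6 ≡ 40;  28^11 ≡ 38;  28^22 ≡ 37;  28^33 ≡ 66;  28^66 ≡ 1.
Smallest exponent giving 1 is 66.

66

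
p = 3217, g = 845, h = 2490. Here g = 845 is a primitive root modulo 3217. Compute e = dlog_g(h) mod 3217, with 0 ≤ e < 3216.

1757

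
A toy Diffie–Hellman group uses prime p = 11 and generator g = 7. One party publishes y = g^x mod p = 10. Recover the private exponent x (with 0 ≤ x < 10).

Successive powers of 7 modulo 11:
  7^0=1  7^1=7  7^2=5  7^3=2  7^4=3  7^5=10
So 7^5 ≡ 10 (mod 11), giving x = 5.

5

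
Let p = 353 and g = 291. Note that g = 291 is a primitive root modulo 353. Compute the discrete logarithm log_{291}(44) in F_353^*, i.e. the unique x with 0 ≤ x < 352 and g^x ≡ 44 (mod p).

196

Baby-step giant-step with m = ceil(sqrt(352)) = 19.
Baby table (291^j mod 353 for j=0..18):
  0:1  1:291  2:314  3:300  4:109  5:302  6:338  7:224
  8:232  9:89  10:130  11:59  12:225  13:170  14:50  15:77
  16:168  17:174  18:155
Giant step factor: 291^(-19) ≡ 210 (mod 353).
Scan 44·210^i mod 353 for i = 0, 1, …:
  i=0: 44   i=1: 62   i=2: 312   i=3: 215
  i=4: 319   i=5: 273   i=6: 144   i=7: 235
  i=8: 283   i=9: 126   i=10: 338
Match at i=10, j=6: x = 10·19 + 6 = 196.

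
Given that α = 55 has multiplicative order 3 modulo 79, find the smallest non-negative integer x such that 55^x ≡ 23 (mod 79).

2

Successive powers of 55 modulo 79:
  55^0=1  55^1=55  55^2=23
So 55^2 ≡ 23 (mod 79), giving x = 2.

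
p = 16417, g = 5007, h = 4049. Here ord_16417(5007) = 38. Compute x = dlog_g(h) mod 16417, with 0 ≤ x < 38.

13

Successive powers of 5007 modulo 16417:
  5007^0=1  5007^1=5007  5007^2=1290  5007^3=7149  5007^4=5983  5007^5=12273
  5007^6=2080  5007^7=6182  5007^8=7229  5007^9=12535  5007^10=554  5007^11=15822
  5007^12=8729  5007^13=4049
So 5007^13 ≡ 4049 (mod 16417), giving x = 13.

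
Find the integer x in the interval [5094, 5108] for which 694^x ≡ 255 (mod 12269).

5094

Compute 694^5094 mod 12269 = 255, then multiply by 694 repeatedly:
  694^5094=255
Found 255 at exponent 5094.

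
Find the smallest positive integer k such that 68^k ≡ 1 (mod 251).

125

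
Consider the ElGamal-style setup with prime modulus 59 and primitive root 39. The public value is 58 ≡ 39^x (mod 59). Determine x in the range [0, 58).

29

Successive powers of 39 modulo 59:
  39^0=1  39^1=39  39^2=46  39^3=24  39^4=51  39^5=42
  39^6=45  39^7=44  39^8=5  39^9=18  39^10=53  39^11=2
  39^12=19  39^13=33  39^14=48  39^15=43  39^16=25  39^17=31
  39^18=29  39^19=10  39^20=36  39^21=47  39^22=4  39^23=38
  39^24=7  39^25=37  39^26=27  39^27=50  39^28=3  39^29=58
So 39^29 ≡ 58 (mod 59), giving x = 29.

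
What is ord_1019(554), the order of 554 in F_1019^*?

1018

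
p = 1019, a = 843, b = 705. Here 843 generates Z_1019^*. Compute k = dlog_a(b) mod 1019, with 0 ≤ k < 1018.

463

Baby-step giant-step with m = ceil(sqrt(1018)) = 32.
Baby table (843^j mod 1019 for j=0..31):
  0:1  1:843  2:406  3:893  4:777  5:813  6:591  7:941
  8:481  9:940  10:657  11:534  12:783  13:776  14:989  15:185
  16:48  17:723  18:127  19:66  20:612  21:302  22:855  23:332
  24:670  25:284  26:966  27:157  28:900  29:564  30:598  31:728
Giant step factor: 843^(-32) ≡ 770 (mod 1019).
Scan 705·770^i mod 1019 for i = 0, 1, …:
  i=0: 705   i=1: 742   i=2: 700   i=3: 968
  i=4: 471   i=5: 925   i=6: 988   i=7: 586
  i=8: 822   i=9: 141     …   i=13: 298
  i=14: 185
Match at i=14, j=15: k = 14·32 + 15 = 463.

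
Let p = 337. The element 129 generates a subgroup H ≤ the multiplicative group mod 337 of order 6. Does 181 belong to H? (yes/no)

⟨129⟩ has order 6; its elements mod 337 are {1, 128, 129, 208, 209, 336}.
181 is not in this set.

no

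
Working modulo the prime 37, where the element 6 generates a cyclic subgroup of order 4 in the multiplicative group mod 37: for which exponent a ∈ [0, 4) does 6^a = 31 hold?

3

Successive powers of 6 modulo 37:
  6^0=1  6^1=6  6^2=36  6^3=31
So 6^3 ≡ 31 (mod 37), giving a = 3.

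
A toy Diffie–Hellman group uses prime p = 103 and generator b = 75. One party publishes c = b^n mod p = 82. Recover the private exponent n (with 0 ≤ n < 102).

Baby-step giant-step with m = ceil(sqrt(102)) = 11.
Baby table (75^j mod 103 for j=0..10):
  0:1  1:75  2:63  3:90  4:55  5:5  6:66  7:6
  8:38  9:69  10:25
Giant step factor: 75^(-11) ≡ 54 (mod 103).
Scan 82·54^i mod 103 for i = 0, 1, …:
  i=0: 82   i=1: 102   i=2: 49   i=3: 71
  i=4: 23   i=5: 6
Match at i=5, j=7: n = 5·11 + 7 = 62.

62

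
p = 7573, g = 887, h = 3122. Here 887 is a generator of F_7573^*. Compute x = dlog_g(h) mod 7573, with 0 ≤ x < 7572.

Baby-step giant-step with m = ceil(sqrt(7572)) = 88.
Baby table (887^j mod 7573 for j=0..87):
  0:1  1:887  2:6750  3:4580  4:3332  5:2014  6:6763  7:965
  8:206  9:970  10:4641  11:4428  12:4822  13:5942  14:7319  15:1892
  16:4571  17:2922  18:1848  19:3408  20:1269  21:4799  22:687  23:3529
  24:2574  25:3665  26:2038  27:5332  28:3932  29:4104  30:5208  31:7539
  32:134  33:5263  34:3313  35:307  36:7254  37:4821  38:5055  39:569
  40:4885  41:1239  42:908  43:2658  44:2443  45:1063  46:3829  47:3619
  48:6674  49:5325  50:5296  51:2292  52:3440  53:6934  54:1182  55:3360
  56:4131  57:6438  58:464  59:2626  60:4351  61:4680  62:1156  63:3017
  64:2810  65:953  66:4708  67:3273  68:2692  69:2309  70:3373  71:516
  72:3312  73:6993  74:504  75:241  76:1723  77:6128  78:5695  79:274
  80:702  81:1688  82:5375  83:4208  84:6580  85:5250  86:6928  87:3433
Giant step factor: 887^(-88) ≡ 4314 (mod 7573).
Scan 3122·4314^i mod 7573 for i = 0, 1, …:
  i=0: 3122   i=1: 3514   i=2: 5823   i=3: 781
  i=4: 6822   i=5: 1430   i=6: 4598   i=7: 2085
  i=8: 5539   i=9: 2431     …   i=83: 3583
  i=84: 569
Match at i=84, j=39: x = 84·88 + 39 = 7431.

7431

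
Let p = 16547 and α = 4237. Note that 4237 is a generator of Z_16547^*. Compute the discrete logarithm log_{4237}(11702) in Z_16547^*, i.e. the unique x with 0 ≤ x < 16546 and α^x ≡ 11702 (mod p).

6846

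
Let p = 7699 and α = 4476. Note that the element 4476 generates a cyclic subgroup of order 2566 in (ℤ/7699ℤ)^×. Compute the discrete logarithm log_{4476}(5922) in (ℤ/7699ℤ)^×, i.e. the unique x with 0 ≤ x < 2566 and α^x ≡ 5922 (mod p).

461

Baby-step giant-step with m = ceil(sqrt(2566)) = 51.
Baby table (4476^j mod 7699 for j=0..50):
  0:1  1:4476  2:1778  3:5261  4:4694  5:7472  6:216  7:4441
  8:6797  9:4623  10:5335  11:4861  12:462  13:4580  14:5342  15:5397
  16:5209  17:2912  18:7404  19:3808  20:6721  21:3203  22:1090  23:5373
  24:5571  25:6434  26:4324  27:6637  28:4470  29:5718  30:2292  31:3924
  32:2405  33:1578  34:3145  35:3248  36:2336  37:694  38:3647  39:2092
  40:1808  41:959  42:4141  43:3623  44:2454  45:5330  46:5578  47:6970
  48:1372  49:4969  50:6532
Giant step factor: 4476^(-51) ≡ 7093 (mod 7699).
Scan 5922·7093^i mod 7699 for i = 0, 1, …:
  i=0: 5922   i=1: 6701   i=2: 4266   i=3: 1668
  i=4: 5460   i=5: 1810   i=6: 4097   i=7: 3995
  i=8: 4215   i=9: 1778
Match at i=9, j=2: x = 9·51 + 2 = 461.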